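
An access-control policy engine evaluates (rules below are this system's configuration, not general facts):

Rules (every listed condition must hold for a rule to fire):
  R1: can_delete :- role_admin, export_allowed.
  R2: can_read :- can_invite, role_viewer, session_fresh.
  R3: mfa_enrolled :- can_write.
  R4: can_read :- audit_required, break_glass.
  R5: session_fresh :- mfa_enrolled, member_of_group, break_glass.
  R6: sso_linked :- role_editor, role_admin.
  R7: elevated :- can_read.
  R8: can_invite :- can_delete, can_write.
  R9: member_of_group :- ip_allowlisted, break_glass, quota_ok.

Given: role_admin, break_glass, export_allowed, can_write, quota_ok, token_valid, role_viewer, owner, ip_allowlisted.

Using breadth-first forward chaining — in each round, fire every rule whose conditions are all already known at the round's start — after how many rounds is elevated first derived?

Round 1: R1 [can_delete :- role_admin, export_allowed.]; R3 [mfa_enrolled :- can_write.]; R9 [member_of_group :- ip_allowlisted, break_glass, quota_ok.]. New: can_delete, mfa_enrolled, member_of_group.
Round 2: R5 [session_fresh :- mfa_enrolled, member_of_group, break_glass.]; R8 [can_invite :- can_delete, can_write.]. New: session_fresh, can_invite.
Round 3: R2 [can_read :- can_invite, role_viewer, session_fresh.]. New: can_read.
Round 4: R7 [elevated :- can_read.]. New: elevated.
elevated first appears in round 4.

4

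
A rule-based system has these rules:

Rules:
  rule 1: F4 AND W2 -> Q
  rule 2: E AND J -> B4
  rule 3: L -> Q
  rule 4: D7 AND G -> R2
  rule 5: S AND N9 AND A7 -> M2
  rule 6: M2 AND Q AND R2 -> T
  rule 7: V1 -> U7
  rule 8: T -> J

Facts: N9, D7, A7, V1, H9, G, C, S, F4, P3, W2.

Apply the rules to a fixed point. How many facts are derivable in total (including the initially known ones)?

Round 1: rule 1 [F4 AND W2 -> Q]; rule 4 [D7 AND G -> R2]; rule 5 [S AND N9 AND A7 -> M2]; rule 7 [V1 -> U7]. Adds Q, R2, M2, U7.
Round 2: rule 6 [M2 AND Q AND R2 -> T]. Adds T.
Round 3: rule 8 [T -> J]. Adds J.
Closure: {A7, C, D7, F4, G, H9, J, M2, N9, P3, Q, R2, S, T, U7, V1, W2} — 17 facts.

17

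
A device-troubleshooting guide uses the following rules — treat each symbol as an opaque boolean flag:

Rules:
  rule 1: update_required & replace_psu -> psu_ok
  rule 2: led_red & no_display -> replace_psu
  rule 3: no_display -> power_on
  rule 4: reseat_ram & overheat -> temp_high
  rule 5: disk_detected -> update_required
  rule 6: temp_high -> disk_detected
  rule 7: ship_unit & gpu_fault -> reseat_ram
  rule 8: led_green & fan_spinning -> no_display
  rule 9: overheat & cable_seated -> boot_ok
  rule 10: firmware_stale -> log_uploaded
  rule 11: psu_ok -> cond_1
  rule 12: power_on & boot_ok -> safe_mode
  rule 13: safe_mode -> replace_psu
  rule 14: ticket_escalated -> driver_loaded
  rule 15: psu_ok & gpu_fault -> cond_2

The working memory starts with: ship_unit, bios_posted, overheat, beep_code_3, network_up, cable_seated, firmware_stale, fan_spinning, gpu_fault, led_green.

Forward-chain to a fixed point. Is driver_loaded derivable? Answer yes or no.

Round 1: rule 7 [ship_unit & gpu_fault -> reseat_ram]; rule 8 [led_green & fan_spinning -> no_display]; rule 9 [overheat & cable_seated -> boot_ok]; rule 10 [firmware_stale -> log_uploaded]. New: reseat_ram, no_display, boot_ok, log_uploaded.
Round 2: rule 3 [no_display -> power_on]; rule 4 [reseat_ram & overheat -> temp_high]. New: power_on, temp_high.
Round 3: rule 6 [temp_high -> disk_detected]; rule 12 [power_on & boot_ok -> safe_mode]. New: disk_detected, safe_mode.
Round 4: rule 5 [disk_detected -> update_required]; rule 13 [safe_mode -> replace_psu]. New: update_required, replace_psu.
Round 5: rule 1 [update_required & replace_psu -> psu_ok]. New: psu_ok.
Round 6: rule 11 [psu_ok -> cond_1]; rule 15 [psu_ok & gpu_fault -> cond_2]. New: cond_1, cond_2.
Fixed point reached. driver_loaded is concluded only by rule 14; rule 14 needs ticket_escalated (never derived).

no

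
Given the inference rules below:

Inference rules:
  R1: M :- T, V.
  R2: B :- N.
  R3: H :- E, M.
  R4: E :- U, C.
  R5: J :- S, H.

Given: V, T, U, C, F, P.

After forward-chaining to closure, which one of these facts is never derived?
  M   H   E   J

J

Round 1: R1 [M :- T, V.]; R4 [E :- U, C.]. Adds M, E.
Round 2: R3 [H :- E, M.]. Adds H.
Derived: H (round 2), M (round 1), E (round 1). J never appears in any round.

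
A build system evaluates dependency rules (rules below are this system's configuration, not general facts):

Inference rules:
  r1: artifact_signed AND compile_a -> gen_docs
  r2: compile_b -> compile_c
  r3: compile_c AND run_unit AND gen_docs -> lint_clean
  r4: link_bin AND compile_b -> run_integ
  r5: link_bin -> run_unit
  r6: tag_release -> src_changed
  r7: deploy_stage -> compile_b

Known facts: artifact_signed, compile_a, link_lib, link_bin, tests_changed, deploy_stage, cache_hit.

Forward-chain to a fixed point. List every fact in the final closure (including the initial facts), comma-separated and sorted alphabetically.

Round 1 fires r1, r5, r7, giving gen_docs, run_unit, compile_b.
Round 2 fires r2, r4, giving compile_c, run_integ.
Round 3 fires r3, giving lint_clean.

artifact_signed, cache_hit, compile_a, compile_b, compile_c, deploy_stage, gen_docs, link_bin, link_lib, lint_clean, run_integ, run_unit, tests_changed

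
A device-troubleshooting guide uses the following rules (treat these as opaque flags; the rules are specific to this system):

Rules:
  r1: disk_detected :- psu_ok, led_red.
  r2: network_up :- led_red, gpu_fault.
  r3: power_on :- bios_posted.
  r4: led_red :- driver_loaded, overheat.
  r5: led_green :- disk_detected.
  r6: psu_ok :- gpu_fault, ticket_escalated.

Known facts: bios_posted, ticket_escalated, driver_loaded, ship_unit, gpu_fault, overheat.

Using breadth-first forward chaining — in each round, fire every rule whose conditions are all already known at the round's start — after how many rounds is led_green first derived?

3

Round 1: r3 [power_on :- bios_posted.]; r4 [led_red :- driver_loaded, overheat.]; r6 [psu_ok :- gpu_fault, ticket_escalated.]. Adds power_on, led_red, psu_ok.
Round 2: r1 [disk_detected :- psu_ok, led_red.]; r2 [network_up :- led_red, gpu_fault.]. Adds disk_detected, network_up.
Round 3: r5 [led_green :- disk_detected.]. Adds led_green.
led_green first appears in round 3.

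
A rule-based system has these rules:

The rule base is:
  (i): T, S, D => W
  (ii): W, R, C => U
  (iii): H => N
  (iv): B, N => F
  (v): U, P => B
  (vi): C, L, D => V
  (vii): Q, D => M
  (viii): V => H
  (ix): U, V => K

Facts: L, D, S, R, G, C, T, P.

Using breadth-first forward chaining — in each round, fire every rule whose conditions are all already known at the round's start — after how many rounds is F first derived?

4

[1] (i) [T, S, D => W]; (vi) [C, L, D => V]. ⇒ new: W, V.
[2] (ii) [W, R, C => U]; (viii) [V => H]. ⇒ new: U, H.
[3] (iii) [H => N]; (v) [U, P => B]; (ix) [U, V => K]. ⇒ new: N, B, K.
[4] (iv) [B, N => F]. ⇒ new: F.
F first appears in round 4.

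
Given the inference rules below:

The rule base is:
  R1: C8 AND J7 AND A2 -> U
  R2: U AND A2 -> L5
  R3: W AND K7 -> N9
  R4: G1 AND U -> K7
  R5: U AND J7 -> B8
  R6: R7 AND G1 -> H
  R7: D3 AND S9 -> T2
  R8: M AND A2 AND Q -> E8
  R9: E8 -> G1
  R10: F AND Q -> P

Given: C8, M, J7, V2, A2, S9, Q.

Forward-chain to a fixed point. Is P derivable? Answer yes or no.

no

Round 1: R1 [C8 AND J7 AND A2 -> U]; R8 [M AND A2 AND Q -> E8]. New: U, E8.
Round 2: R2 [U AND A2 -> L5]; R5 [U AND J7 -> B8]; R9 [E8 -> G1]. New: L5, B8, G1.
Round 3: R4 [G1 AND U -> K7]. New: K7.
Fixed point reached. P is concluded only by R10; R10 needs F (never derived).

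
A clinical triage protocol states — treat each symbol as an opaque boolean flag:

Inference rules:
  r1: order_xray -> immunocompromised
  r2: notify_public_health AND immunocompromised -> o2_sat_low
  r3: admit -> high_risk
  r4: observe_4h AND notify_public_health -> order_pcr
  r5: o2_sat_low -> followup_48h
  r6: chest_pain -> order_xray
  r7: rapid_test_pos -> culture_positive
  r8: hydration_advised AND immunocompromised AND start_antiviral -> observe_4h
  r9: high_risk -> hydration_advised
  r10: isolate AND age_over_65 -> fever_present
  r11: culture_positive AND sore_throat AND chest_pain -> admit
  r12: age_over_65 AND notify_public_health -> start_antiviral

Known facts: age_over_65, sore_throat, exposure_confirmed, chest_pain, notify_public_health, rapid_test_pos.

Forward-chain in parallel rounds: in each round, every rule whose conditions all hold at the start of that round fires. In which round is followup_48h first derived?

Round 1: r6 [chest_pain -> order_xray]; r7 [rapid_test_pos -> culture_positive]; r12 [age_over_65 AND notify_public_health -> start_antiviral]. Adds order_xray, culture_positive, start_antiviral.
Round 2: r1 [order_xray -> immunocompromised]; r11 [culture_positive AND sore_throat AND chest_pain -> admit]. Adds immunocompromised, admit.
Round 3: r2 [notify_public_health AND immunocompromised -> o2_sat_low]; r3 [admit -> high_risk]. Adds o2_sat_low, high_risk.
Round 4: r5 [o2_sat_low -> followup_48h]; r9 [high_risk -> hydration_advised]. Adds followup_48h, hydration_advised.
followup_48h first appears in round 4.

4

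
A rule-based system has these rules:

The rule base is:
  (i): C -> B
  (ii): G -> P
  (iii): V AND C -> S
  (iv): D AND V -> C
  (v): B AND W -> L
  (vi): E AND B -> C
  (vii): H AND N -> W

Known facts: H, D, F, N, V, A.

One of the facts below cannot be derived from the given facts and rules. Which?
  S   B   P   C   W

P

Round 1 fires (iv), (vii), giving C, W.
Round 2 fires (i), (iii), giving B, S.
Round 3 fires (v), giving L.
Derived: W (round 1), S (round 2), C (round 1), B (round 2). P never appears in any round.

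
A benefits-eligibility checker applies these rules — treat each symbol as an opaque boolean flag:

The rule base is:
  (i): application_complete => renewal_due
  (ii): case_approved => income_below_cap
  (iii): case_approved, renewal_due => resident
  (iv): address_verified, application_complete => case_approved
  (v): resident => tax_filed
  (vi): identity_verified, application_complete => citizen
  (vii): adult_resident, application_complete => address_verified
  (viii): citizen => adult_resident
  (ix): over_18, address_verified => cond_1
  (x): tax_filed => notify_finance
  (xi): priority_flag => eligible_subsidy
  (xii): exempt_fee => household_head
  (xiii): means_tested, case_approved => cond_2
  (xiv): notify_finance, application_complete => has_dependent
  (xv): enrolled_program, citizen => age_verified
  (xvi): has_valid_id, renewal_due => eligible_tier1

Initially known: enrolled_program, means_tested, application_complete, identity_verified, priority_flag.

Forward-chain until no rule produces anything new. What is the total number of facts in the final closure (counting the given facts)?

18

Round 1: (i) [application_complete => renewal_due]; (vi) [identity_verified, application_complete => citizen]; (xi) [priority_flag => eligible_subsidy]. Adds renewal_due, citizen, eligible_subsidy.
Round 2: (viii) [citizen => adult_resident]; (xv) [enrolled_program, citizen => age_verified]. Adds adult_resident, age_verified.
Round 3: (vii) [adult_resident, application_complete => address_verified]. Adds address_verified.
Round 4: (iv) [address_verified, application_complete => case_approved]. Adds case_approved.
Round 5: (ii) [case_approved => income_below_cap]; (iii) [case_approved, renewal_due => resident]; (xiii) [means_tested, case_approved => cond_2]. Adds income_below_cap, resident, cond_2.
Round 6: (v) [resident => tax_filed]. Adds tax_filed.
Round 7: (x) [tax_filed => notify_finance]. Adds notify_finance.
Round 8: (xiv) [notify_finance, application_complete => has_dependent]. Adds has_dependent.
Closure: {address_verified, adult_resident, age_verified, application_complete, case_approved, citizen, cond_2, eligible_subsidy, enrolled_program, has_dependent, identity_verified, income_below_cap, means_tested, notify_finance, priority_flag, renewal_due, resident, tax_filed} — 18 facts.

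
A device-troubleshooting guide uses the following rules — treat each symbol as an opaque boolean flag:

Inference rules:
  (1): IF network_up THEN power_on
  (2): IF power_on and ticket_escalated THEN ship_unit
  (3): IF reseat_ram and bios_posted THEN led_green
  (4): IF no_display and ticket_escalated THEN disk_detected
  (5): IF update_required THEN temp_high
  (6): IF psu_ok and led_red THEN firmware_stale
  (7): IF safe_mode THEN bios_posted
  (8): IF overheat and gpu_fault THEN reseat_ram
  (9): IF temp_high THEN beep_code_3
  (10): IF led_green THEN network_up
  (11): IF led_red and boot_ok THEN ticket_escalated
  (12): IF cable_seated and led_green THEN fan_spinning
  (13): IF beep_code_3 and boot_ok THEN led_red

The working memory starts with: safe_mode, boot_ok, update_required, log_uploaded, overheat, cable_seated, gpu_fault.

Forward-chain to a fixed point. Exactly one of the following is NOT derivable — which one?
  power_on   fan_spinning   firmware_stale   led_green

firmware_stale

Round 1: (5) [IF update_required THEN temp_high]; (7) [IF safe_mode THEN bios_posted]; (8) [IF overheat and gpu_fault THEN reseat_ram]. Adds temp_high, bios_posted, reseat_ram.
Round 2: (3) [IF reseat_ram and bios_posted THEN led_green]; (9) [IF temp_high THEN beep_code_3]. Adds led_green, beep_code_3.
Round 3: (10) [IF led_green THEN network_up]; (12) [IF cable_seated and led_green THEN fan_spinning]; (13) [IF beep_code_3 and boot_ok THEN led_red]. Adds network_up, fan_spinning, led_red.
Round 4: (1) [IF network_up THEN power_on]; (11) [IF led_red and boot_ok THEN ticket_escalated]. Adds power_on, ticket_escalated.
Round 5: (2) [IF power_on and ticket_escalated THEN ship_unit]. Adds ship_unit.
Derived: power_on (round 4), fan_spinning (round 3), led_green (round 2). firmware_stale never appears in any round.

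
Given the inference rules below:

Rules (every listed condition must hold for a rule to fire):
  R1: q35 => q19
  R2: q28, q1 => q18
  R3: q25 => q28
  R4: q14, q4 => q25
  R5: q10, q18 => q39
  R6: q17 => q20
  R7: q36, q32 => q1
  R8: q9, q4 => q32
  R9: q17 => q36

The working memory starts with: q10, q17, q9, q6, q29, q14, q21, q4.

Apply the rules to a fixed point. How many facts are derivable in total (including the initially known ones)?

16

Round 1 — R4, R6, R8, R9, derive q25, q20, q32, q36.
Round 2 — R3, R7, derive q28, q1.
Round 3 — R2, derive q18.
Round 4 — R5, derive q39.
Closure: {q1, q10, q14, q17, q18, q20, q21, q25, q28, q29, q32, q36, q39, q4, q6, q9} — 16 facts.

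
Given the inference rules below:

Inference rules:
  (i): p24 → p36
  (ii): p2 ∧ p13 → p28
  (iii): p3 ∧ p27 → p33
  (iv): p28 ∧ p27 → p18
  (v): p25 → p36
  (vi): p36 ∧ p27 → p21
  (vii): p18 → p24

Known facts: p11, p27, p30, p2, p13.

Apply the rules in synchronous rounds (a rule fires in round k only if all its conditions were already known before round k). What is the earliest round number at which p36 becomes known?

4

Round 1: (ii) [p2 ∧ p13 → p28]. New: p28.
Round 2: (iv) [p28 ∧ p27 → p18]. New: p18.
Round 3: (vii) [p18 → p24]. New: p24.
Round 4: (i) [p24 → p36]. New: p36.
p36 first appears in round 4.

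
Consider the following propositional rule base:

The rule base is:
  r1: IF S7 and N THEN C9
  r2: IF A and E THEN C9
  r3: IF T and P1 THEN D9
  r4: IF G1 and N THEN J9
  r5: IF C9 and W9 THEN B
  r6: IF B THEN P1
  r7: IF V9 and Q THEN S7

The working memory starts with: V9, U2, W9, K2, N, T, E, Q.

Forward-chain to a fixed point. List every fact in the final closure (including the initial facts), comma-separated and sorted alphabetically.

[1] r7 [IF V9 and Q THEN S7]. ⇒ new: S7.
[2] r1 [IF S7 and N THEN C9]. ⇒ new: C9.
[3] r5 [IF C9 and W9 THEN B]. ⇒ new: B.
[4] r6 [IF B THEN P1]. ⇒ new: P1.
[5] r3 [IF T and P1 THEN D9]. ⇒ new: D9.

B, C9, D9, E, K2, N, P1, Q, S7, T, U2, V9, W9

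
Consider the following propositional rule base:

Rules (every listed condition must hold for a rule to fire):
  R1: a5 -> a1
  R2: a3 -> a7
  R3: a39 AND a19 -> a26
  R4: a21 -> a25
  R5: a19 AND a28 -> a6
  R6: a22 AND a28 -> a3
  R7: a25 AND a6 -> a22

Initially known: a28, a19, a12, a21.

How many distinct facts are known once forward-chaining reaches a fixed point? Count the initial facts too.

9

Round 1: R4 [a21 -> a25]; R5 [a19 AND a28 -> a6]. Adds a25, a6.
Round 2: R7 [a25 AND a6 -> a22]. Adds a22.
Round 3: R6 [a22 AND a28 -> a3]. Adds a3.
Round 4: R2 [a3 -> a7]. Adds a7.
Closure: {a12, a19, a21, a22, a25, a28, a3, a6, a7} — 9 facts.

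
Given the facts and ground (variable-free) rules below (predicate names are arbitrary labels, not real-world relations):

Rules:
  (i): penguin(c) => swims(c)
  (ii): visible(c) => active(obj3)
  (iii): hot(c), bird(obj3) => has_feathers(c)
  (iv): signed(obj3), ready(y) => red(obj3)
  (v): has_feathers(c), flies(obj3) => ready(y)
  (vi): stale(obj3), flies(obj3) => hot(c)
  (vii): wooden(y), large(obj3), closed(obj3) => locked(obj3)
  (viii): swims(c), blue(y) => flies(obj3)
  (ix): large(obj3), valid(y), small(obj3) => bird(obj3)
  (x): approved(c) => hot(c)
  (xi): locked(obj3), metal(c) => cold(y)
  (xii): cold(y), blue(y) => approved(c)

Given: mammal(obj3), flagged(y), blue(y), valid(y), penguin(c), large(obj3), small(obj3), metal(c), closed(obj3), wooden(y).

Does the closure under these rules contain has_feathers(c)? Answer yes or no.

yes

Round 1 — (i), (vii), (ix), derive swims(c), locked(obj3), bird(obj3).
Round 2 — (viii), (xi), derive flies(obj3), cold(y).
Round 3 — (xii), derive approved(c).
Round 4 — (x), derive hot(c).
Round 5 — (iii), derive has_feathers(c).
Round 6 — (v), derive ready(y).
has_feathers(c) appears in round 5, so it is derivable.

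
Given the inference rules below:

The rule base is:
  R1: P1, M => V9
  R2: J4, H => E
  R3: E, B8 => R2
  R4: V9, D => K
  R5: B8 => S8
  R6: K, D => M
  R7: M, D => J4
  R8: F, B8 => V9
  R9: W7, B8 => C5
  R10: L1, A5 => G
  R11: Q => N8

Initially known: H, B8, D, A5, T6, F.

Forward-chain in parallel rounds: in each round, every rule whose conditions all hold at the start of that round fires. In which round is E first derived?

Round 1: R5 [B8 => S8]; R8 [F, B8 => V9]. Adds S8, V9.
Round 2: R4 [V9, D => K]. Adds K.
Round 3: R6 [K, D => M]. Adds M.
Round 4: R7 [M, D => J4]. Adds J4.
Round 5: R2 [J4, H => E]. Adds E.
E first appears in round 5.

5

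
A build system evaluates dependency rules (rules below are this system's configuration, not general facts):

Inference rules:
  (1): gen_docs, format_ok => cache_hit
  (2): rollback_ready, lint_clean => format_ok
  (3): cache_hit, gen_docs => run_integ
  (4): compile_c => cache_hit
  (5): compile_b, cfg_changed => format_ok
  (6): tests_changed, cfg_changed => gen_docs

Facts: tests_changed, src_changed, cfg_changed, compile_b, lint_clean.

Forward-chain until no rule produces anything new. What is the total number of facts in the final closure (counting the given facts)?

Round 1 — (5), (6), derive format_ok, gen_docs.
Round 2 — (1), derive cache_hit.
Round 3 — (3), derive run_integ.
Closure: {cache_hit, cfg_changed, compile_b, format_ok, gen_docs, lint_clean, run_integ, src_changed, tests_changed} — 9 facts.

9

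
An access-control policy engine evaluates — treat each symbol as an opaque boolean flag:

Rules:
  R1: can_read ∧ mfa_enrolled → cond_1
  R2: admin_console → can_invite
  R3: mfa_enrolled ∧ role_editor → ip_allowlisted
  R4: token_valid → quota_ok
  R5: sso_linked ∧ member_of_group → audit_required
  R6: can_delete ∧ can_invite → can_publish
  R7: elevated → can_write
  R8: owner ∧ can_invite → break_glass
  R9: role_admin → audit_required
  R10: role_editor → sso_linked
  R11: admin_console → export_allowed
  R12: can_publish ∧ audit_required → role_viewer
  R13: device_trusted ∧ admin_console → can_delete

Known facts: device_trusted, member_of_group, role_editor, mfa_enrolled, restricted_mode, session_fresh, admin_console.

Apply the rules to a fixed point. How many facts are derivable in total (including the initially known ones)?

15

[1] R2 [admin_console → can_invite]; R3 [mfa_enrolled ∧ role_editor → ip_allowlisted]; R10 [role_editor → sso_linked]; R11 [admin_console → export_allowed]; R13 [device_trusted ∧ admin_console → can_delete]. ⇒ new: can_invite, ip_allowlisted, sso_linked, export_allowed, can_delete.
[2] R5 [sso_linked ∧ member_of_group → audit_required]; R6 [can_delete ∧ can_invite → can_publish]. ⇒ new: audit_required, can_publish.
[3] R12 [can_publish ∧ audit_required → role_viewer]. ⇒ new: role_viewer.
Closure: {admin_console, audit_required, can_delete, can_invite, can_publish, device_trusted, export_allowed, ip_allowlisted, member_of_group, mfa_enrolled, restricted_mode, role_editor, role_viewer, session_fresh, sso_linked} — 15 facts.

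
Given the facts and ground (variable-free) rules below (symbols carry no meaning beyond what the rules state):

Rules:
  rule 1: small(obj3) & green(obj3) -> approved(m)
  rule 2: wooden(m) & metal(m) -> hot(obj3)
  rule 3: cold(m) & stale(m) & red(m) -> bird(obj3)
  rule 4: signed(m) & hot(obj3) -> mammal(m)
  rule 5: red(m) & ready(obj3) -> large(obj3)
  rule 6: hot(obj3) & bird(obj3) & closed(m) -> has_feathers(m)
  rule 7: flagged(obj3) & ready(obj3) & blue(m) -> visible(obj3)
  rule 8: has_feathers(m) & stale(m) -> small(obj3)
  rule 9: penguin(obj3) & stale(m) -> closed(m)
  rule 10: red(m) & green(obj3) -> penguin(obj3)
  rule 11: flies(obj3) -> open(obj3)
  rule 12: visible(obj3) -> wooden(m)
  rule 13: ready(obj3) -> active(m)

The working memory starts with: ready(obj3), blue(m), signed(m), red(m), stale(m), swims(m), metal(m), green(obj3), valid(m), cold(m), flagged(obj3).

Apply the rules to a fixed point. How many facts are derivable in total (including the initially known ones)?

Round 1 — rule 3, rule 5, rule 7, rule 10, rule 13, derive bird(obj3), large(obj3), visible(obj3), penguin(obj3), active(m).
Round 2 — rule 9, rule 12, derive closed(m), wooden(m).
Round 3 — rule 2, derive hot(obj3).
Round 4 — rule 4, rule 6, derive mammal(m), has_feathers(m).
Round 5 — rule 8, derive small(obj3).
Round 6 — rule 1, derive approved(m).
Closure: {active(m), approved(m), bird(obj3), blue(m), closed(m), cold(m), flagged(obj3), green(obj3), has_feathers(m), hot(obj3), large(obj3), mammal(m), metal(m), penguin(obj3), ready(obj3), red(m), signed(m), small(obj3), stale(m), swims(m), valid(m), visible(obj3), wooden(m)} — 23 facts.

23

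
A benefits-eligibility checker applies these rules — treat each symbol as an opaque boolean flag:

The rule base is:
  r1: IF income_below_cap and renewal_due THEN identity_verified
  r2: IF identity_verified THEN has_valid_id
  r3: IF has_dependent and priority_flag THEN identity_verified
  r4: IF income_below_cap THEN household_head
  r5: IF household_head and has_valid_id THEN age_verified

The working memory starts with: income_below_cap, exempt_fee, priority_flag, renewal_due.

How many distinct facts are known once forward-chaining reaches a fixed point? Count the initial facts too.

8

Round 1 — r1, r4, derive identity_verified, household_head.
Round 2 — r2, derive has_valid_id.
Round 3 — r5, derive age_verified.
Closure: {age_verified, exempt_fee, has_valid_id, household_head, identity_verified, income_below_cap, priority_flag, renewal_due} — 8 facts.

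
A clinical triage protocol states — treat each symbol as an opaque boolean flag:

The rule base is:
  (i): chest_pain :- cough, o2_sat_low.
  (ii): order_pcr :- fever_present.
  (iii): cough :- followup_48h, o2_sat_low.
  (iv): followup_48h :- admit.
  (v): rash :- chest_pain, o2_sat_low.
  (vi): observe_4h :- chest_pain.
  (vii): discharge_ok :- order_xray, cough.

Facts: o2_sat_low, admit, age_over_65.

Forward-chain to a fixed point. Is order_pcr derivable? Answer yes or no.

Round 1 fires (iv), giving followup_48h.
Round 2 fires (iii), giving cough.
Round 3 fires (i), giving chest_pain.
Round 4 fires (v), (vi), giving rash, observe_4h.
Fixed point reached. order_pcr is concluded only by (ii); (ii) needs fever_present (never derived).

no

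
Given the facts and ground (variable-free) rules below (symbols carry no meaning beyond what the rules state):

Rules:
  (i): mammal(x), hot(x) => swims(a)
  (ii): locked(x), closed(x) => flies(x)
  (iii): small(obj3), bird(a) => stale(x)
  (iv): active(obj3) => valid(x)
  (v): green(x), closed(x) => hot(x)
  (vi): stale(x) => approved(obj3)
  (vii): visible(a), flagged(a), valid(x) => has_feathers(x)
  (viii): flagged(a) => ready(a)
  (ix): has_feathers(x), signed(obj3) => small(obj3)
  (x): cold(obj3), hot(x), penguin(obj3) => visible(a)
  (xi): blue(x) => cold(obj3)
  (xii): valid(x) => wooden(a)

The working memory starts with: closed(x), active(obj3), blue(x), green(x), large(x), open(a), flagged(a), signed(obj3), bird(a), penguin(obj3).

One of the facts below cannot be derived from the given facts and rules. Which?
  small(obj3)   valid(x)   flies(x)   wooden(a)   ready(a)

flies(x)

Round 1: (iv) [active(obj3) => valid(x)]; (v) [green(x), closed(x) => hot(x)]; (viii) [flagged(a) => ready(a)]; (xi) [blue(x) => cold(obj3)]. New: valid(x), hot(x), ready(a), cold(obj3).
Round 2: (x) [cold(obj3), hot(x), penguin(obj3) => visible(a)]; (xii) [valid(x) => wooden(a)]. New: visible(a), wooden(a).
Round 3: (vii) [visible(a), flagged(a), valid(x) => has_feathers(x)]. New: has_feathers(x).
Round 4: (ix) [has_feathers(x), signed(obj3) => small(obj3)]. New: small(obj3).
Round 5: (iii) [small(obj3), bird(a) => stale(x)]. New: stale(x).
Round 6: (vi) [stale(x) => approved(obj3)]. New: approved(obj3).
Derived: small(obj3) (round 4), ready(a) (round 1), wooden(a) (round 2), valid(x) (round 1). flies(x) never appears in any round.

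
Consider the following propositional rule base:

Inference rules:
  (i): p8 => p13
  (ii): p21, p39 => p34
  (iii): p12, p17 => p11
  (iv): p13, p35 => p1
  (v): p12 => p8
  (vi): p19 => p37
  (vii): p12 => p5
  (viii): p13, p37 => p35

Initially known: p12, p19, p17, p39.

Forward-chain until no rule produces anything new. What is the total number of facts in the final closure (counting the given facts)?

[1] (iii) [p12, p17 => p11]; (v) [p12 => p8]; (vi) [p19 => p37]; (vii) [p12 => p5]. ⇒ new: p11, p8, p37, p5.
[2] (i) [p8 => p13]. ⇒ new: p13.
[3] (viii) [p13, p37 => p35]. ⇒ new: p35.
[4] (iv) [p13, p35 => p1]. ⇒ new: p1.
Closure: {p1, p11, p12, p13, p17, p19, p35, p37, p39, p5, p8} — 11 facts.

11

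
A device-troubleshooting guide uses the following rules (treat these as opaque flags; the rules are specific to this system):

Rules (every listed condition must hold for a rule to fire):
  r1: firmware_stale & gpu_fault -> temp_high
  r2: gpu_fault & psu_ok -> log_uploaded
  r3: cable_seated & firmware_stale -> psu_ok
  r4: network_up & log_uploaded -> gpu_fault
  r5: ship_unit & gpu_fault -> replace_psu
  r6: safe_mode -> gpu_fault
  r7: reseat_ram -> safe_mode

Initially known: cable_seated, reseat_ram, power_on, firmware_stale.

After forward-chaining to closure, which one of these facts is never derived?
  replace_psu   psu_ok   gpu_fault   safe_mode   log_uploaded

[1] r3 [cable_seated & firmware_stale -> psu_ok]; r7 [reseat_ram -> safe_mode]. ⇒ new: psu_ok, safe_mode.
[2] r6 [safe_mode -> gpu_fault]. ⇒ new: gpu_fault.
[3] r1 [firmware_stale & gpu_fault -> temp_high]; r2 [gpu_fault & psu_ok -> log_uploaded]. ⇒ new: temp_high, log_uploaded.
Derived: log_uploaded (round 3), gpu_fault (round 2), psu_ok (round 1), safe_mode (round 1). replace_psu never appears in any round.

replace_psu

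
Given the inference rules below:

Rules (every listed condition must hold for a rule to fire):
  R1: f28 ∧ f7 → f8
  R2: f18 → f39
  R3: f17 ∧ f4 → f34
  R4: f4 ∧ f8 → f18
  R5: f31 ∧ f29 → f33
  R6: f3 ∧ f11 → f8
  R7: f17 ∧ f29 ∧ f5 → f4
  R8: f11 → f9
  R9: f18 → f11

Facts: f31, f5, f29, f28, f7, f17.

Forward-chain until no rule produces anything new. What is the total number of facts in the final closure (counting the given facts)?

Round 1: R1 [f28 ∧ f7 → f8]; R5 [f31 ∧ f29 → f33]; R7 [f17 ∧ f29 ∧ f5 → f4]. Adds f8, f33, f4.
Round 2: R3 [f17 ∧ f4 → f34]; R4 [f4 ∧ f8 → f18]. Adds f34, f18.
Round 3: R2 [f18 → f39]; R9 [f18 → f11]. Adds f39, f11.
Round 4: R8 [f11 → f9]. Adds f9.
Closure: {f11, f17, f18, f28, f29, f31, f33, f34, f39, f4, f5, f7, f8, f9} — 14 facts.

14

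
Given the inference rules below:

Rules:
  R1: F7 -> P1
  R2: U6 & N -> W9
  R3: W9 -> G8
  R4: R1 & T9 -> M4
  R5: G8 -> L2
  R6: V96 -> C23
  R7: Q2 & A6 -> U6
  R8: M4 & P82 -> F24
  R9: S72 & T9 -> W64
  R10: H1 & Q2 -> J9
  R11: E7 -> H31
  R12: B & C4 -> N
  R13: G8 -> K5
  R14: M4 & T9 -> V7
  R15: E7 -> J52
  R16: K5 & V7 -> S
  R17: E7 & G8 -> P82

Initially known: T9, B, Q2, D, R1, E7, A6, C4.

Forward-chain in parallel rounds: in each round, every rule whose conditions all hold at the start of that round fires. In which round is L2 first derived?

4

Round 1 fires R4, R7, R11, R12, R15, giving M4, U6, H31, N, J52.
Round 2 fires R2, R14, giving W9, V7.
Round 3 fires R3, giving G8.
Round 4 fires R5, R13, R17, giving L2, K5, P82.
L2 first appears in round 4.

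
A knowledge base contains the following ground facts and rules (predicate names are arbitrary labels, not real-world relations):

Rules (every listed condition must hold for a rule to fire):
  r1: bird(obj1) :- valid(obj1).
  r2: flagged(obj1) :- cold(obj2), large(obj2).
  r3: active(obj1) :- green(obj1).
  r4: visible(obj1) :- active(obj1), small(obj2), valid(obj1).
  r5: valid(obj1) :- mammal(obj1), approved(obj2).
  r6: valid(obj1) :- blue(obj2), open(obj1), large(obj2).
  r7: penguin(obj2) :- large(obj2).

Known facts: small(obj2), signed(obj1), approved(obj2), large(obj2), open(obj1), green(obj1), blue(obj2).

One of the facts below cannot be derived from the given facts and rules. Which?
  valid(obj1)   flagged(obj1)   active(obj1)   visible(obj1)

Round 1: r3 [active(obj1) :- green(obj1).]; r6 [valid(obj1) :- blue(obj2), open(obj1), large(obj2).]; r7 [penguin(obj2) :- large(obj2).]. Adds active(obj1), valid(obj1), penguin(obj2).
Round 2: r1 [bird(obj1) :- valid(obj1).]; r4 [visible(obj1) :- active(obj1), small(obj2), valid(obj1).]. Adds bird(obj1), visible(obj1).
Derived: active(obj1) (round 1), visible(obj1) (round 2), valid(obj1) (round 1). flagged(obj1) never appears in any round.

flagged(obj1)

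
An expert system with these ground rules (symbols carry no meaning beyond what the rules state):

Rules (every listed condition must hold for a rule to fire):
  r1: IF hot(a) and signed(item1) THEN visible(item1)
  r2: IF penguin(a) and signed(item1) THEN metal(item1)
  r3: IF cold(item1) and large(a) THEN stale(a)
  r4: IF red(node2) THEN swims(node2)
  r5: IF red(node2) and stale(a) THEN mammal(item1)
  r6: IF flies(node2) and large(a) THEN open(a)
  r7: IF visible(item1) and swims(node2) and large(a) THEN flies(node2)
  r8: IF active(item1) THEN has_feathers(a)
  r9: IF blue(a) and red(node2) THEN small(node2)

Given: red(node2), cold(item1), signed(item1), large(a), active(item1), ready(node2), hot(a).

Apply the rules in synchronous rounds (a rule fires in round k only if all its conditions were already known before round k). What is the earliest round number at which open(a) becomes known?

Round 1 fires r1, r3, r4, r8, giving visible(item1), stale(a), swims(node2), has_feathers(a).
Round 2 fires r5, r7, giving mammal(item1), flies(node2).
Round 3 fires r6, giving open(a).
open(a) first appears in round 3.

3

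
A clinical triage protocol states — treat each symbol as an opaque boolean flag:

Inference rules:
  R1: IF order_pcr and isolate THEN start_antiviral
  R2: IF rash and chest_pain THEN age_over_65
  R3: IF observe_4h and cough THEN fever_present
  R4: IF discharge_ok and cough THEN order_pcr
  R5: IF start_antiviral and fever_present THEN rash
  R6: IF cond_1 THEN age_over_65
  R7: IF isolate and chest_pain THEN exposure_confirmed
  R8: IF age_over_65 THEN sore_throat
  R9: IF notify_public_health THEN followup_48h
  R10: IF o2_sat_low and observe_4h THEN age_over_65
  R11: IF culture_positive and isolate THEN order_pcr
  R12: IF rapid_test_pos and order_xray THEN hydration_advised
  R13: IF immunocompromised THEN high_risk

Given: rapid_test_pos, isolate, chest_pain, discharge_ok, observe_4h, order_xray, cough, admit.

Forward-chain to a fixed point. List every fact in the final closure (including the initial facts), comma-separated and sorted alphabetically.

Round 1: R3 [IF observe_4h and cough THEN fever_present]; R4 [IF discharge_ok and cough THEN order_pcr]; R7 [IF isolate and chest_pain THEN exposure_confirmed]; R12 [IF rapid_test_pos and order_xray THEN hydration_advised]. Adds fever_present, order_pcr, exposure_confirmed, hydration_advised.
Round 2: R1 [IF order_pcr and isolate THEN start_antiviral]. Adds start_antiviral.
Round 3: R5 [IF start_antiviral and fever_present THEN rash]. Adds rash.
Round 4: R2 [IF rash and chest_pain THEN age_over_65]. Adds age_over_65.
Round 5: R8 [IF age_over_65 THEN sore_throat]. Adds sore_throat.

admit, age_over_65, chest_pain, cough, discharge_ok, exposure_confirmed, fever_present, hydration_advised, isolate, observe_4h, order_pcr, order_xray, rapid_test_pos, rash, sore_throat, start_antiviral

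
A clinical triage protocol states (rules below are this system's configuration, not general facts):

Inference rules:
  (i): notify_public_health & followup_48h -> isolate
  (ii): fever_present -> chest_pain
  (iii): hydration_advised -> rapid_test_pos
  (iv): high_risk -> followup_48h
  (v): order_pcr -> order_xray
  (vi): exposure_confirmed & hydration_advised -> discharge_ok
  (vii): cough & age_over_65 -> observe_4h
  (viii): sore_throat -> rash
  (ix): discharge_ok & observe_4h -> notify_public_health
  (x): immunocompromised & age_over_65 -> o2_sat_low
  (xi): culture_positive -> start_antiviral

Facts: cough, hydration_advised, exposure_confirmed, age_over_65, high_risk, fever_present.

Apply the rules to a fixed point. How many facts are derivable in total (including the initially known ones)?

13

Round 1 fires (ii), (iii), (iv), (vi), (vii), giving chest_pain, rapid_test_pos, followup_48h, discharge_ok, observe_4h.
Round 2 fires (ix), giving notify_public_health.
Round 3 fires (i), giving isolate.
Closure: {age_over_65, chest_pain, cough, discharge_ok, exposure_confirmed, fever_present, followup_48h, high_risk, hydration_advised, isolate, notify_public_health, observe_4h, rapid_test_pos} — 13 facts.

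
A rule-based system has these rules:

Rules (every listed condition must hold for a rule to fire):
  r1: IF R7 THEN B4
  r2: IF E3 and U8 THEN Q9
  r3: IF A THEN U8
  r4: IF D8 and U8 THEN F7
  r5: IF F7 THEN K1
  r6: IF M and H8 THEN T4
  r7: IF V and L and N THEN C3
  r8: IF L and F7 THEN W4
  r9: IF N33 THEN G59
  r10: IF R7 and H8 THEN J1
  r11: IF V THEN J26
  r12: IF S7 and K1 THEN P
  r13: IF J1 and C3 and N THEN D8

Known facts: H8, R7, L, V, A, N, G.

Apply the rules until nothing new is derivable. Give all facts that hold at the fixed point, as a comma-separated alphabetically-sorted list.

A, B4, C3, D8, F7, G, H8, J1, J26, K1, L, N, R7, U8, V, W4

Round 1: r1 [IF R7 THEN B4]; r3 [IF A THEN U8]; r7 [IF V and L and N THEN C3]; r10 [IF R7 and H8 THEN J1]; r11 [IF V THEN J26]. New: B4, U8, C3, J1, J26.
Round 2: r13 [IF J1 and C3 and N THEN D8]. New: D8.
Round 3: r4 [IF D8 and U8 THEN F7]. New: F7.
Round 4: r5 [IF F7 THEN K1]; r8 [IF L and F7 THEN W4]. New: K1, W4.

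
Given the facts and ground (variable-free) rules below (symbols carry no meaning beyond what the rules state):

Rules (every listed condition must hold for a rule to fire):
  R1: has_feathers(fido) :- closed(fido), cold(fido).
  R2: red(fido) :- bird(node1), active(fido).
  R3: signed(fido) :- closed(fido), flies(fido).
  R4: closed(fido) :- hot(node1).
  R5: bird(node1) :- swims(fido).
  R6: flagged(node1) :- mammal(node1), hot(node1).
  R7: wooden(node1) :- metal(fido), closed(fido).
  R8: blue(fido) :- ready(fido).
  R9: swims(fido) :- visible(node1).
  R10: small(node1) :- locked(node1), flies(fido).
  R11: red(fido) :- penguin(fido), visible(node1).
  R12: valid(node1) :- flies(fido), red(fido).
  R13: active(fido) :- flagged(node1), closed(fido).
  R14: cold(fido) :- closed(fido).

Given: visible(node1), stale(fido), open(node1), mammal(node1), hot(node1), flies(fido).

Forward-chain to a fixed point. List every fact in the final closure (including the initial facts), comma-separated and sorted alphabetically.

active(fido), bird(node1), closed(fido), cold(fido), flagged(node1), flies(fido), has_feathers(fido), hot(node1), mammal(node1), open(node1), red(fido), signed(fido), stale(fido), swims(fido), valid(node1), visible(node1)

Round 1 fires R4, R6, R9, giving closed(fido), flagged(node1), swims(fido).
Round 2 fires R3, R5, R13, R14, giving signed(fido), bird(node1), active(fido), cold(fido).
Round 3 fires R1, R2, giving has_feathers(fido), red(fido).
Round 4 fires R12, giving valid(node1).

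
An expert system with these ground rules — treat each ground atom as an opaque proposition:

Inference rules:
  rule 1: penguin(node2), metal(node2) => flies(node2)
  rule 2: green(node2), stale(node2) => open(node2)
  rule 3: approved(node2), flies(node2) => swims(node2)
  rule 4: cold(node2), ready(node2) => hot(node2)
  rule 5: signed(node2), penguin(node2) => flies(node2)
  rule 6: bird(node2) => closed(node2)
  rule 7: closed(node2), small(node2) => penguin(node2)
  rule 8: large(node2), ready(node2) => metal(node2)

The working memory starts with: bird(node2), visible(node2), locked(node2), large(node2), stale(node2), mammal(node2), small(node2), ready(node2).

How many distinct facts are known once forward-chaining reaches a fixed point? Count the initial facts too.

[1] rule 6 [bird(node2) => closed(node2)]; rule 8 [large(node2), ready(node2) => metal(node2)]. ⇒ new: closed(node2), metal(node2).
[2] rule 7 [closed(node2), small(node2) => penguin(node2)]. ⇒ new: penguin(node2).
[3] rule 1 [penguin(node2), metal(node2) => flies(node2)]. ⇒ new: flies(node2).
Closure: {bird(node2), closed(node2), flies(node2), large(node2), locked(node2), mammal(node2), metal(node2), penguin(node2), ready(node2), small(node2), stale(node2), visible(node2)} — 12 facts.

12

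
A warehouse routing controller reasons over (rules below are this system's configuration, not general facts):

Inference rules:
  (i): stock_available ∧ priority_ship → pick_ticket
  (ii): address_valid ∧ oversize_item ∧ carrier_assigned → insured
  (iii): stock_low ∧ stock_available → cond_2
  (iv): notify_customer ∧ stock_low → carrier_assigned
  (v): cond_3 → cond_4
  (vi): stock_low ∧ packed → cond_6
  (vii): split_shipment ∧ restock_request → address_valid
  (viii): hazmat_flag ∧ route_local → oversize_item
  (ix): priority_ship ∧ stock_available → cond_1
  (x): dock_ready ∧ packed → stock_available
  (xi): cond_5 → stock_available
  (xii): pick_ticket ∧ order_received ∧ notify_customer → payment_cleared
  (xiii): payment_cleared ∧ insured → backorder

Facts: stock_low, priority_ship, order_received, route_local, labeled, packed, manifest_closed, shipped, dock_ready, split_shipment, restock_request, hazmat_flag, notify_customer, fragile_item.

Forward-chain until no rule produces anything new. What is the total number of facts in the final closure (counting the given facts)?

Round 1: (iv) [notify_customer ∧ stock_low → carrier_assigned]; (vi) [stock_low ∧ packed → cond_6]; (vii) [split_shipment ∧ restock_request → address_valid]; (viii) [hazmat_flag ∧ route_local → oversize_item]; (x) [dock_ready ∧ packed → stock_available]. Adds carrier_assigned, cond_6, address_valid, oversize_item, stock_available.
Round 2: (i) [stock_available ∧ priority_ship → pick_ticket]; (ii) [address_valid ∧ oversize_item ∧ carrier_assigned → insured]; (iii) [stock_low ∧ stock_available → cond_2]; (ix) [priority_ship ∧ stock_available → cond_1]. Adds pick_ticket, insured, cond_2, cond_1.
Round 3: (xii) [pick_ticket ∧ order_received ∧ notify_customer → payment_cleared]. Adds payment_cleared.
Round 4: (xiii) [payment_cleared ∧ insured → backorder]. Adds backorder.
Closure: {address_valid, backorder, carrier_assigned, cond_1, cond_2, cond_6, dock_ready, fragile_item, hazmat_flag, insured, labeled, manifest_closed, notify_customer, order_received, oversize_item, packed, payment_cleared, pick_ticket, priority_ship, restock_request, route_local, shipped, split_shipment, stock_available, stock_low} — 25 facts.

25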